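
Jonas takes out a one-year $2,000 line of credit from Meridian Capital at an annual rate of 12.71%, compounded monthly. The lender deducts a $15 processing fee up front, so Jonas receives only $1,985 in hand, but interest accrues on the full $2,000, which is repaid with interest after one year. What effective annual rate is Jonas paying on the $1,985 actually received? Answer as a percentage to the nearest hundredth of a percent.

14.33%

Amount owed after one year: 2,000 × (1 + 0.1271/12)^12 = 2,000 × 1.134772 = $2,269.54.
Effective rate on net proceeds: 2,269.54 / 1,985 − 1 = 0.143347 = 14.33%.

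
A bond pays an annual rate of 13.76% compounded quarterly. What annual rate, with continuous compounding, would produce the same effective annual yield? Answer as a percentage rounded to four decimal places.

13.5286%

EAR = (1 + 0.1376/4)^4 − 1 = 0.144864.
Equivalent continuous rate: r = ln(1 + 0.144864) = 0.135286 = 13.5286%.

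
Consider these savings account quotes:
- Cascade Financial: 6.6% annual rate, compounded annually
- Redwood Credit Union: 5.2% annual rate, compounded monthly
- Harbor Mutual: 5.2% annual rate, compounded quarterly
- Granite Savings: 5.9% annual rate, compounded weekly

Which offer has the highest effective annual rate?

Cascade Financial

Cascade Financial: compounded annually, EAR = 6.600%
Redwood Credit Union: (1 + 0.052/12)^12 − 1 = 5.326%
Harbor Mutual: (1 + 0.052/4)^4 − 1 = 5.302%
Granite Savings: (1 + 0.059/52)^52 − 1 = 6.074%
The highest effective annual rate is Cascade Financial at 6.600%.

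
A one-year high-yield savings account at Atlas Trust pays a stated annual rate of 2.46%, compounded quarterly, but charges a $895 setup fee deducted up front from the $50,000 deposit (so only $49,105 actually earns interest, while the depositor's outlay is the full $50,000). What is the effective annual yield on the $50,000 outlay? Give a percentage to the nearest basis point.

Value after one year: 49,105 × (1 + 0.0246/4)^4 = 49,105 × 1.024828 = $50,324.17.
Effective yield on the $50,000 outlay: 50,324.17 / 50,000 − 1 = 0.006483 = 0.65%.

0.65%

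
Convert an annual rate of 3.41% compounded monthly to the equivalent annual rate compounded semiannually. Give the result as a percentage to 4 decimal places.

EAR = (1 + 0.0341/12)^12 − 1 = 0.034638.
Solve (1 + r/2)^2 = 1.034638: r/2 = 1.034638^(1/2) − 1 = 0.017172, so r = 0.034343 = 3.4343%.

3.4343%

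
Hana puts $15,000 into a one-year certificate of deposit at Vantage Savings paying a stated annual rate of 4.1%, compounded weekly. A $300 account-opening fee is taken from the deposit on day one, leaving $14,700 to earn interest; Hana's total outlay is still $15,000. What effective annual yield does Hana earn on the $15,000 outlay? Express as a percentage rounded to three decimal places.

Value after one year: 14,700 × (1 + 0.041/52)^52 = 14,700 × 1.041835 = $15,314.98.
Effective yield on the $15,000 outlay: 15,314.98 / 15,000 − 1 = 0.020999 = 2.100%.

2.100%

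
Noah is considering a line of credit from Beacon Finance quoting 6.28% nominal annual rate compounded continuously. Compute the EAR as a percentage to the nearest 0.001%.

6.481%

With continuous compounding, EAR = e^0.0628 − 1.
e^0.0628 = 1.064814, so EAR = 0.064814 = 6.481%.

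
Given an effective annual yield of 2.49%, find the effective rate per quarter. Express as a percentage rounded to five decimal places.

0.61677%

The per-quarter rate i satisfies (1 + i)^4 = 1 + 0.0249.
i = 1.0249^(1/4) − 1 = 0.0061677 = 0.61677%.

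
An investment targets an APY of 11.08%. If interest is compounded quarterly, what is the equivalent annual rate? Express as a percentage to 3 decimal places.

10.647%

(1 + r/4)^4 − 1 = 0.1108, so 1 + r/4 = 1.1108^(1/4).
r/4 = 0.026618, so r = 0.106473 = 10.647%.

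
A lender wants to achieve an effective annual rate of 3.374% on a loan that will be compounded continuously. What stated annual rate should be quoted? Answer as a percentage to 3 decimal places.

3.318%

Continuous: nominal r satisfies e^r − 1 = 0.03374.
r = ln(1 + 0.03374) = ln(1.03374) = 0.033183 = 3.318%.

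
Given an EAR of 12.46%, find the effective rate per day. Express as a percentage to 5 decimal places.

0.03218%

The per-day rate i satisfies (1 + i)^365 = 1 + 0.1246.
i = 1.1246^(1/365) − 1 = 0.0003218 = 0.03218%.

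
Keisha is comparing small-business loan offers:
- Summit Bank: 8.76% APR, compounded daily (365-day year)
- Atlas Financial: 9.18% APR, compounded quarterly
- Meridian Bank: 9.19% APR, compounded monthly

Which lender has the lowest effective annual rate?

Summit Bank

Summit Bank: (1 + 0.0876/365)^365 − 1 = 9.154%
Atlas Financial: (1 + 0.0918/4)^4 − 1 = 9.501%
Meridian Bank: (1 + 0.0919/12)^12 − 1 = 9.587%
The lowest effective annual rate is Summit Bank at 9.154%.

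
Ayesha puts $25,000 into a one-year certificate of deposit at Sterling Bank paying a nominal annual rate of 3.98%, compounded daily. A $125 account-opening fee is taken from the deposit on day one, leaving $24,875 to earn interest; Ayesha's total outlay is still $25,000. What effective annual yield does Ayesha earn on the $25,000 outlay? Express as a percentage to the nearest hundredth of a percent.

3.54%

Value after one year: 24,875 × (1 + 0.0398/365)^365 = 24,875 × 1.040600 = $25,884.93.
Effective yield on the $25,000 outlay: 25,884.93 / 25,000 − 1 = 0.035397 = 3.54%.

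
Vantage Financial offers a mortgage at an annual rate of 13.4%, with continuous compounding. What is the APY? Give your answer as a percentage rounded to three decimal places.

With continuous compounding, EAR = e^0.134 − 1.
e^0.134 = 1.143393, so EAR = 0.143393 = 14.339%.

14.339%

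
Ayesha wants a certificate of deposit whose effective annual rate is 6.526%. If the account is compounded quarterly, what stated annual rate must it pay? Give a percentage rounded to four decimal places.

(1 + r/4)^4 − 1 = 0.06526, so 1 + r/4 = 1.06526^(1/4).
r/4 = 0.015930, so r = 0.063721 = 6.3721%.

6.3721%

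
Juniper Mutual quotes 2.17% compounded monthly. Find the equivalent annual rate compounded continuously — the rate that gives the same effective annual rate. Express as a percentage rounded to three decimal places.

2.168%

EAR = (1 + 0.0217/12)^12 − 1 = 0.021917.
Equivalent continuous rate: r = ln(1 + 0.021917) = 0.021680 = 2.168%.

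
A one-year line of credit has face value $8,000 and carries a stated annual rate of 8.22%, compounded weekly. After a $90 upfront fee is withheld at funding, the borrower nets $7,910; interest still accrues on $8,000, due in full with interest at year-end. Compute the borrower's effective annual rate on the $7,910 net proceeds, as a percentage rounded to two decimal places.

Amount owed after one year: 8,000 × (1 + 0.0822/52)^52 = 8,000 × 1.085602 = $8,684.82.
Effective rate on net proceeds: 8,684.82 / 7,910 − 1 = 0.097954 = 9.80%.

9.80%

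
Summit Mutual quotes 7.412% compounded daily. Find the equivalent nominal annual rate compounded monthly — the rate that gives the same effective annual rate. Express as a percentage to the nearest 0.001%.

7.434%

EAR = (1 + 0.07412/365)^365 − 1 = 0.076928.
Solve (1 + r/12)^12 = 1.076928: r/12 = 1.076928^(1/12) − 1 = 0.006195, so r = 0.074342 = 7.434%.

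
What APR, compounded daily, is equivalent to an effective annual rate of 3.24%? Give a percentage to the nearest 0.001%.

(1 + r/365)^365 − 1 = 0.0324, so 1 + r/365 = 1.0324^(1/365).
r/365 = 0.000087, so r = 0.031888 = 3.189%.

3.189%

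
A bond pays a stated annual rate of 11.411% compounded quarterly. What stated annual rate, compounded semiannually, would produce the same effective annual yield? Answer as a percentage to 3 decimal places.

EAR = (1 + 0.11411/4)^4 − 1 = 0.119086.
Solve (1 + r/2)^2 = 1.119086: r/2 = 1.119086^(1/2) − 1 = 0.057869, so r = 0.115738 = 11.574%.

11.574%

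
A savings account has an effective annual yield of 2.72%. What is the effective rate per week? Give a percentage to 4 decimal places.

0.0516%

The per-week rate i satisfies (1 + i)^52 = 1 + 0.0272.
i = 1.0272^(1/52) − 1 = 0.0005162 = 0.0516%.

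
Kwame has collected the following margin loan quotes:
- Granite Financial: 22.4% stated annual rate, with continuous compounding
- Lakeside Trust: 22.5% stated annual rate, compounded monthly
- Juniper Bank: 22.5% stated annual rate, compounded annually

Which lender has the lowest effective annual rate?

Juniper Bank

Granite Financial: e^0.224 − 1 = 25.107%
Lakeside Trust: (1 + 0.225/12)^12 − 1 = 24.972%
Juniper Bank: compounded annually, EAR = 22.500%
The lowest effective annual rate is Juniper Bank at 22.500%.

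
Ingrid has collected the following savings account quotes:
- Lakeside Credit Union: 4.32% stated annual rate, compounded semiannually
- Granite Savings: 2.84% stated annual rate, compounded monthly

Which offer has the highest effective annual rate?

Lakeside Credit Union

Lakeside Credit Union: (1 + 0.0432/2)^2 − 1 = 4.367%
Granite Savings: (1 + 0.0284/12)^12 − 1 = 2.877%
The highest effective annual rate is Lakeside Credit Union at 4.367%.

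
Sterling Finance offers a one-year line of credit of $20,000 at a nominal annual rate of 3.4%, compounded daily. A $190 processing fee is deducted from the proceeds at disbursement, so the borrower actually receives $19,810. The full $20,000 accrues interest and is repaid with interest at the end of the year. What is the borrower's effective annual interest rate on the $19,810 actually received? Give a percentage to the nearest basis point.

4.45%

Amount owed after one year: 20,000 × (1 + 0.034/365)^365 = 20,000 × 1.034583 = $20,691.66.
Effective rate on net proceeds: 20,691.66 / 19,810 − 1 = 0.044506 = 4.45%.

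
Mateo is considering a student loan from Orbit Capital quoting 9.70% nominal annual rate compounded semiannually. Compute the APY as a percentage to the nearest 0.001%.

EAR = (1 + 0.0970/2)^2 − 1.
= 1.099352 − 1 = 9.935%.

9.935%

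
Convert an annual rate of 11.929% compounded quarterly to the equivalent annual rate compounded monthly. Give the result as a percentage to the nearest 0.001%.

EAR = (1 + 0.11929/4)^4 − 1 = 0.124733.
Solve (1 + r/12)^12 = 1.124733: r/12 = 1.124733^(1/12) − 1 = 0.009844, so r = 0.118123 = 11.812%.

11.812%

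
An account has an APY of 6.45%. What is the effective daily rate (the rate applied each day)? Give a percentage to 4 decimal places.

0.0171%

The per-day rate i satisfies (1 + i)^365 = 1 + 0.0645.
i = 1.0645^(1/365) − 1 = 0.0001713 = 0.0171%.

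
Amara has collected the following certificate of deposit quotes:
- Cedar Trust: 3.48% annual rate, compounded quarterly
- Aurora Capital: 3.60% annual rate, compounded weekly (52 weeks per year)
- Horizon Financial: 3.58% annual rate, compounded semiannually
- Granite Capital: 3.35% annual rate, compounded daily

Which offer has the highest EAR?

Cedar Trust: (1 + 0.0348/4)^4 − 1 = 3.526%
Aurora Capital: (1 + 0.0360/52)^52 − 1 = 3.664%
Horizon Financial: (1 + 0.0358/2)^2 − 1 = 3.612%
Granite Capital: (1 + 0.0335/365)^365 − 1 = 3.407%
The highest effective annual rate is Aurora Capital at 3.664%.

Aurora Capital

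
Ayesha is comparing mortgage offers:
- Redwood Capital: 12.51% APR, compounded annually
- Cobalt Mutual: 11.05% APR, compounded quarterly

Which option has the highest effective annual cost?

Redwood Capital: compounded annually, EAR = 12.510%
Cobalt Mutual: (1 + 0.1105/4)^4 − 1 = 11.516%
The highest effective annual rate is Redwood Capital at 12.510%.

Redwood Capital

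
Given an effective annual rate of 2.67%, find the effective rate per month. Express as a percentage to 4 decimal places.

0.2198%

The per-month rate i satisfies (1 + i)^12 = 1 + 0.0267.
i = 1.0267^(1/12) − 1 = 0.0021982 = 0.2198%.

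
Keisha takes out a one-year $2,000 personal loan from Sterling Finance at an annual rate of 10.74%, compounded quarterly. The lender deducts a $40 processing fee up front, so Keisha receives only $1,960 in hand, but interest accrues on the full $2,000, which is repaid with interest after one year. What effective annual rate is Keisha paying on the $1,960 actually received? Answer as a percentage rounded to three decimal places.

13.449%

Amount owed after one year: 2,000 × (1 + 0.1074/4)^4 = 2,000 × 1.111803 = $2,223.61.
Effective rate on net proceeds: 2,223.61 / 1,960 − 1 = 0.134493 = 13.449%.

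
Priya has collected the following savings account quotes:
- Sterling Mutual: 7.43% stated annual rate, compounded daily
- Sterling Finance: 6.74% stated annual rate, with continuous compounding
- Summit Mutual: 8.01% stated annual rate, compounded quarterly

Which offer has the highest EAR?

Summit Mutual

Sterling Mutual: (1 + 0.0743/365)^365 − 1 = 7.712%
Sterling Finance: e^0.0674 − 1 = 6.972%
Summit Mutual: (1 + 0.0801/4)^4 − 1 = 8.254%
The highest effective annual rate is Summit Mutual at 8.254%.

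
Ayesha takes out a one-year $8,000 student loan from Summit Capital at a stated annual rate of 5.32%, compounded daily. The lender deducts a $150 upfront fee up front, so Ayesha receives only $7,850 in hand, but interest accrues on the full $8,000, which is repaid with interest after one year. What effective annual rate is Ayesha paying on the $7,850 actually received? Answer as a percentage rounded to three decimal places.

Amount owed after one year: 8,000 × (1 + 0.0532/365)^365 = 8,000 × 1.054636 = $8,437.09.
Effective rate on net proceeds: 8,437.09 / 7,850 − 1 = 0.074789 = 7.479%.

7.479%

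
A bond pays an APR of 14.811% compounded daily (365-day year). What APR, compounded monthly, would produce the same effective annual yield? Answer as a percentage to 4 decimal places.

EAR = (1 + 0.14811/365)^365 − 1 = 0.159606.
Solve (1 + r/12)^12 = 1.159606: r/12 = 1.159606^(1/12) − 1 = 0.012416, so r = 0.148997 = 14.8997%.

14.8997%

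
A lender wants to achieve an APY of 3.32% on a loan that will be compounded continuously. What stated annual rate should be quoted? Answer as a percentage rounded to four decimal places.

3.2661%

Continuous: nominal r satisfies e^r − 1 = 0.0332.
r = ln(1 + 0.0332) = ln(1.0332) = 0.032661 = 3.2661%.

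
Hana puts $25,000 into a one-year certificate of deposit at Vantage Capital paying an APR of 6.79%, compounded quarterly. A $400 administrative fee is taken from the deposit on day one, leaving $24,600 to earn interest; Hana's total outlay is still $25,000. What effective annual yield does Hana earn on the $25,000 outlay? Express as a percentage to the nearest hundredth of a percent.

Value after one year: 24,600 × (1 + 0.0679/4)^4 = 24,600 × 1.069649 = $26,313.35.
Effective yield on the $25,000 outlay: 26,313.35 / 25,000 − 1 = 0.052534 = 5.25%.

5.25%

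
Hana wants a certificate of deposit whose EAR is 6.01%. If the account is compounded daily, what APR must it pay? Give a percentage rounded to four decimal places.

5.8368%

(1 + r/365)^365 − 1 = 0.0601, so 1 + r/365 = 1.0601^(1/365).
r/365 = 0.000160, so r = 0.058368 = 5.8368%.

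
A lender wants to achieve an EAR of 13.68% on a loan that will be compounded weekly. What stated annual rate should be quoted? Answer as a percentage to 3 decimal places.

12.838%

(1 + r/52)^52 − 1 = 0.1368, so 1 + r/52 = 1.1368^(1/52).
r/52 = 0.002469, so r = 0.128376 = 12.838%.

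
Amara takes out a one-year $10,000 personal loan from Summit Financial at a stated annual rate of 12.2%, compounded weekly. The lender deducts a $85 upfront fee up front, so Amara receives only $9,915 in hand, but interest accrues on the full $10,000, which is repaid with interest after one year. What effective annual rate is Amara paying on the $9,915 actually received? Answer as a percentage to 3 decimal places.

13.928%

Amount owed after one year: 10,000 × (1 + 0.122/52)^52 = 10,000 × 1.129593 = $11,295.93.
Effective rate on net proceeds: 11,295.93 / 9,915 − 1 = 0.139277 = 13.928%.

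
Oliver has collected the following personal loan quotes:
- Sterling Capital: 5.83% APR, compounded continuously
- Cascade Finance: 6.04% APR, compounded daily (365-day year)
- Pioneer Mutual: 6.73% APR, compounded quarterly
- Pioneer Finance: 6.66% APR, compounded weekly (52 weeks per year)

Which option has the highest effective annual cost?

Sterling Capital: e^0.0583 − 1 = 6.003%
Cascade Finance: (1 + 0.0604/365)^365 − 1 = 6.226%
Pioneer Mutual: (1 + 0.0673/4)^4 − 1 = 6.902%
Pioneer Finance: (1 + 0.0666/52)^52 − 1 = 6.882%
The highest effective annual rate is Pioneer Mutual at 6.902%.

Pioneer Mutual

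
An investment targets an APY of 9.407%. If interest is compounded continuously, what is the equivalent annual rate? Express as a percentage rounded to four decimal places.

8.9905%

Continuous: nominal r satisfies e^r − 1 = 0.09407.
r = ln(1 + 0.09407) = ln(1.09407) = 0.089905 = 8.9905%.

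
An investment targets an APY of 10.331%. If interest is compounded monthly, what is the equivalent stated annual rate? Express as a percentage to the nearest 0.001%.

9.872%

(1 + r/12)^12 − 1 = 0.10331, so 1 + r/12 = 1.10331^(1/12).
r/12 = 0.008227, so r = 0.098719 = 9.872%.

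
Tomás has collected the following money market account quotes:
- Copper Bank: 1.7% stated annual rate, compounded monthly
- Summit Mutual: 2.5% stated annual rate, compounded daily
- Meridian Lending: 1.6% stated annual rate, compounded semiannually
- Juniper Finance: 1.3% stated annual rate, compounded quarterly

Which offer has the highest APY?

Copper Bank: (1 + 0.017/12)^12 − 1 = 1.713%
Summit Mutual: (1 + 0.025/365)^365 − 1 = 2.531%
Meridian Lending: (1 + 0.016/2)^2 − 1 = 1.606%
Juniper Finance: (1 + 0.013/4)^4 − 1 = 1.306%
The highest effective annual rate is Summit Mutual at 2.531%.

Summit Mutual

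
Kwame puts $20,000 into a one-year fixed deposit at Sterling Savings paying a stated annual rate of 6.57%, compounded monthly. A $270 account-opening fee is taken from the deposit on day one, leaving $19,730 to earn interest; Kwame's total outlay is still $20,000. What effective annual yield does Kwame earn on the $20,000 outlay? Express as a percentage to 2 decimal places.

Value after one year: 19,730 × (1 + 0.0657/12)^12 = 19,730 × 1.067715 = $21,066.02.
Effective yield on the $20,000 outlay: 21,066.02 / 20,000 − 1 = 0.053301 = 5.33%.

5.33%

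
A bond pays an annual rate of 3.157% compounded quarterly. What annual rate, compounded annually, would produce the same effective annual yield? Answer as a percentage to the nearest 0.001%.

EAR = (1 + 0.03157/4)^4 − 1 = 0.031946.
Compounded annually, the equivalent nominal rate is the EAR itself: 3.195%.

3.195%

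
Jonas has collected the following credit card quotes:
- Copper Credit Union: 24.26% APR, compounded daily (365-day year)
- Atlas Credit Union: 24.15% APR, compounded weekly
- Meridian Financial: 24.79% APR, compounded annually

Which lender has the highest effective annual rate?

Copper Credit Union: (1 + 0.2426/365)^365 − 1 = 27.446%
Atlas Credit Union: (1 + 0.2415/52)^52 − 1 = 27.245%
Meridian Financial: compounded annually, EAR = 24.790%
The highest effective annual rate is Copper Credit Union at 27.446%.

Copper Credit Union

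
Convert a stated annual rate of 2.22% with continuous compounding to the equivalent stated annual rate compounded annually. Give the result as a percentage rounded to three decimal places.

EAR under continuous compounding: e^0.0222 − 1 = 0.022448.
Compounded annually, the equivalent nominal rate is the EAR itself: 2.245%.

2.245%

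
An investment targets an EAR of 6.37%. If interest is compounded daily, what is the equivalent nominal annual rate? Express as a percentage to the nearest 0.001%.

6.176%

(1 + r/365)^365 − 1 = 0.0637, so 1 + r/365 = 1.0637^(1/365).
r/365 = 0.000169, so r = 0.061759 = 6.176%.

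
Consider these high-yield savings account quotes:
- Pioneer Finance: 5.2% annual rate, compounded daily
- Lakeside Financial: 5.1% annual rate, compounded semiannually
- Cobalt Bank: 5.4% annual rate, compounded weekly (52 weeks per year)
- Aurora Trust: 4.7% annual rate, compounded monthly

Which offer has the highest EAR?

Cobalt Bank

Pioneer Finance: (1 + 0.052/365)^365 − 1 = 5.337%
Lakeside Financial: (1 + 0.051/2)^2 − 1 = 5.165%
Cobalt Bank: (1 + 0.054/52)^52 − 1 = 5.546%
Aurora Trust: (1 + 0.047/12)^12 − 1 = 4.803%
The highest effective annual rate is Cobalt Bank at 5.546%.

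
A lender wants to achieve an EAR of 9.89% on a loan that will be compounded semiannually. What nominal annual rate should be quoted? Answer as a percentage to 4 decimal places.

(1 + r/2)^2 − 1 = 0.0989, so 1 + r/2 = 1.0989^(1/2).
r/2 = 0.048284, so r = 0.096569 = 9.6569%.

9.6569%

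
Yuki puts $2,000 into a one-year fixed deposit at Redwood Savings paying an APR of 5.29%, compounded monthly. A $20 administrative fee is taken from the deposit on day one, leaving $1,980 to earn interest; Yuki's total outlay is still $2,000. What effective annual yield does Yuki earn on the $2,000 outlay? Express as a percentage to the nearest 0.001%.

Value after one year: 1,980 × (1 + 0.0529/12)^12 = 1,980 × 1.054202 = $2,087.32.
Effective yield on the $2,000 outlay: 2,087.32 / 2,000 − 1 = 0.043660 = 4.366%.

4.366%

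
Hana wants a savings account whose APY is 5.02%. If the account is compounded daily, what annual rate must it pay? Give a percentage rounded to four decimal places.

4.8984%

(1 + r/365)^365 − 1 = 0.0502, so 1 + r/365 = 1.0502^(1/365).
r/365 = 0.000134, so r = 0.048984 = 4.8984%.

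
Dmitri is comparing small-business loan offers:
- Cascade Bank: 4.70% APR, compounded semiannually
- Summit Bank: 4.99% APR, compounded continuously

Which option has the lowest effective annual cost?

Cascade Bank

Cascade Bank: (1 + 0.0470/2)^2 − 1 = 4.755%
Summit Bank: e^0.0499 − 1 = 5.117%
The lowest effective annual rate is Cascade Bank at 4.755%.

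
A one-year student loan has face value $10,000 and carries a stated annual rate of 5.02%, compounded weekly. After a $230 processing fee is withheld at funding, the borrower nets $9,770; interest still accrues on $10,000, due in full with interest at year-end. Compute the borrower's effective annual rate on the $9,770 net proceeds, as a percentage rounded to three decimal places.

7.621%

Amount owed after one year: 10,000 × (1 + 0.0502/52)^52 = 10,000 × 1.051456 = $10,514.56.
Effective rate on net proceeds: 10,514.56 / 9,770 − 1 = 0.076209 = 7.621%.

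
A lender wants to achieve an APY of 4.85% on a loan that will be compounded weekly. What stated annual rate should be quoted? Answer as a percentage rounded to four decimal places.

4.7382%

(1 + r/52)^52 − 1 = 0.0485, so 1 + r/52 = 1.0485^(1/52).
r/52 = 0.000911, so r = 0.047382 = 4.7382%.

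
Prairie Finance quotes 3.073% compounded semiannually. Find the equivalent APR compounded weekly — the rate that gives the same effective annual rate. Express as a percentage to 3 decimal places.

EAR = (1 + 0.03073/2)^2 − 1 = 0.030966.
Solve (1 + r/52)^52 = 1.030966: r/52 = 1.030966^(1/52) − 1 = 0.000587, so r = 0.030505 = 3.051%.

3.051%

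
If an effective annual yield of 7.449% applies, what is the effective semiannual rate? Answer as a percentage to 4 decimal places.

The per-half-year rate i satisfies (1 + i)^2 = 1 + 0.07449.
i = 1.07449^(1/2) − 1 = 0.0365761 = 3.6576%.

3.6576%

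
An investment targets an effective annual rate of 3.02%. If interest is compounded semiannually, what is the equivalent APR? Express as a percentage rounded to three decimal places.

2.998%

(1 + r/2)^2 − 1 = 0.0302, so 1 + r/2 = 1.0302^(1/2).
r/2 = 0.014988, so r = 0.029975 = 2.998%.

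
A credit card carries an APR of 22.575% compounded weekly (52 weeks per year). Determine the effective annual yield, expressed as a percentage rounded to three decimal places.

EAR = (1 + 0.22575/52)^52 − 1.
= (1 + 0.004341)^52 − 1 = 1.252650 − 1 = 25.265%.

25.265%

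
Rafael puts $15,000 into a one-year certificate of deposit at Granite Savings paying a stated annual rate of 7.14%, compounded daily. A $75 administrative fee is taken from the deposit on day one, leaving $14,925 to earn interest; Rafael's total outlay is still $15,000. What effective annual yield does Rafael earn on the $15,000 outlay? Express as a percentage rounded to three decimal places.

Value after one year: 14,925 × (1 + 0.0714/365)^365 = 14,925 × 1.074003 = $16,029.50.
Effective yield on the $15,000 outlay: 16,029.50 / 15,000 − 1 = 0.068633 = 6.863%.

6.863%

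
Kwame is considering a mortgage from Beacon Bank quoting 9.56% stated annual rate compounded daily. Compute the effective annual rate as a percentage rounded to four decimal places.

10.0305%

EAR = (1 + 0.0956/365)^365 − 1.
= (1 + 0.000262)^365 − 1 = 1.100305 − 1 = 10.0305%.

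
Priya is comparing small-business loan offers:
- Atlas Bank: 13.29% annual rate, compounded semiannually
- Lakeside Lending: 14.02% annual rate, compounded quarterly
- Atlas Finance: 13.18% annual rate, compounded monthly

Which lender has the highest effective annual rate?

Lakeside Lending

Atlas Bank: (1 + 0.1329/2)^2 − 1 = 13.732%
Lakeside Lending: (1 + 0.1402/4)^4 − 1 = 14.774%
Atlas Finance: (1 + 0.1318/12)^12 − 1 = 14.006%
The highest effective annual rate is Lakeside Lending at 14.774%.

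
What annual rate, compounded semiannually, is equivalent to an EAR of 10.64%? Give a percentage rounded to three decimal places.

10.371%

(1 + r/2)^2 − 1 = 0.1064, so 1 + r/2 = 1.1064^(1/2).
r/2 = 0.051856, so r = 0.103711 = 10.371%.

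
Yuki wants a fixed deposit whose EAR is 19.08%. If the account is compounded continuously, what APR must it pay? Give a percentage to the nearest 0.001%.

Continuous: nominal r satisfies e^r − 1 = 0.1908.
r = ln(1 + 0.1908) = ln(1.1908) = 0.174625 = 17.463%.

17.463%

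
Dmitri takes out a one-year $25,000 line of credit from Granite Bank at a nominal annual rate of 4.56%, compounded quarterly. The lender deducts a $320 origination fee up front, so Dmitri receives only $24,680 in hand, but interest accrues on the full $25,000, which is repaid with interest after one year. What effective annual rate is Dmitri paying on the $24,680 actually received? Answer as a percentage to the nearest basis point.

Amount owed after one year: 25,000 × (1 + 0.0456/4)^4 = 25,000 × 1.046386 = $26,159.64.
Effective rate on net proceeds: 26,159.64 / 24,680 − 1 = 0.059953 = 6.00%.

6.00%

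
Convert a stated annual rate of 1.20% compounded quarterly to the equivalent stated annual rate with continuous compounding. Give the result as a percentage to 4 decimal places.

1.1982%

EAR = (1 + 0.0120/4)^4 − 1 = 0.012054.
Equivalent continuous rate: r = ln(1 + 0.012054) = 0.011982 = 1.1982%.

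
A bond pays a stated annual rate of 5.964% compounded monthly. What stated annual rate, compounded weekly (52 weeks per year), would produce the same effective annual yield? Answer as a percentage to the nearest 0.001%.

EAR = (1 + 0.05964/12)^12 − 1 = 0.061298.
Solve (1 + r/52)^52 = 1.061298: r/52 = 1.061298^(1/52) − 1 = 0.001145, so r = 0.059526 = 5.953%.

5.953%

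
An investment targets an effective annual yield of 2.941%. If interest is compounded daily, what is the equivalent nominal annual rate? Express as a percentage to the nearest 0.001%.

(1 + r/365)^365 − 1 = 0.02941, so 1 + r/365 = 1.02941^(1/365).
r/365 = 0.000079, so r = 0.028987 = 2.899%.

2.899%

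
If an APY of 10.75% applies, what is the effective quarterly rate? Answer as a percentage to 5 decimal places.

2.58549%

The per-quarter rate i satisfies (1 + i)^4 = 1 + 0.1075.
i = 1.1075^(1/4) − 1 = 0.0258549 = 2.58549%.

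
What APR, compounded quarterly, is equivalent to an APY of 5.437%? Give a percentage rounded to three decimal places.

(1 + r/4)^4 − 1 = 0.05437, so 1 + r/4 = 1.05437^(1/4).
r/4 = 0.013324, so r = 0.053295 = 5.330%.

5.330%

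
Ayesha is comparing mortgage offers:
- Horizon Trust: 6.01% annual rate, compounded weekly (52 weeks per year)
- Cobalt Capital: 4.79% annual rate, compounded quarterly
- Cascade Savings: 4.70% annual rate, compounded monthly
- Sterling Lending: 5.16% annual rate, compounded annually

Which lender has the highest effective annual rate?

Horizon Trust

Horizon Trust: (1 + 0.0601/52)^52 − 1 = 6.191%
Cobalt Capital: (1 + 0.0479/4)^4 − 1 = 4.877%
Cascade Savings: (1 + 0.0470/12)^12 − 1 = 4.803%
Sterling Lending: compounded annually, EAR = 5.160%
The highest effective annual rate is Horizon Trust at 6.191%.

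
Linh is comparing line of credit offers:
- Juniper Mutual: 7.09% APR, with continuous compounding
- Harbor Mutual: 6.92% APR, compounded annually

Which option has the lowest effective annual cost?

Juniper Mutual: e^0.0709 − 1 = 7.347%
Harbor Mutual: compounded annually, EAR = 6.920%
The lowest effective annual rate is Harbor Mutual at 6.920%.

Harbor Mutual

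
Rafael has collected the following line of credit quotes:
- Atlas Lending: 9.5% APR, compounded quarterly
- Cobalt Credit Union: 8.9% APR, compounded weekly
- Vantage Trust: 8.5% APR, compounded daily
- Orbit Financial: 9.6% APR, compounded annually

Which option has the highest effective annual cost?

Atlas Lending: (1 + 0.095/4)^4 − 1 = 9.844%
Cobalt Credit Union: (1 + 0.089/52)^52 − 1 = 9.300%
Vantage Trust: (1 + 0.085/365)^365 − 1 = 8.871%
Orbit Financial: compounded annually, EAR = 9.600%
The highest effective annual rate is Atlas Lending at 9.844%.

Atlas Lending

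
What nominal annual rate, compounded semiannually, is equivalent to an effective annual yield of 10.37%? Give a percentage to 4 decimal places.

10.1143%

(1 + r/2)^2 − 1 = 0.1037, so 1 + r/2 = 1.1037^(1/2).
r/2 = 0.050571, so r = 0.101143 = 10.1143%.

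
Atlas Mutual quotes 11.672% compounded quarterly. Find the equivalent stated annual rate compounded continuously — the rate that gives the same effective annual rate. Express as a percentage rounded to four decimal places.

11.5049%

EAR = (1 + 0.11672/4)^4 − 1 = 0.121929.
Equivalent continuous rate: r = ln(1 + 0.121929) = 0.115049 = 11.5049%.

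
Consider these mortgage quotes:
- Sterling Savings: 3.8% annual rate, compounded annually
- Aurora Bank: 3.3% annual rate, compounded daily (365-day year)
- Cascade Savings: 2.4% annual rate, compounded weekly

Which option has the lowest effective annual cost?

Sterling Savings: compounded annually, EAR = 3.800%
Aurora Bank: (1 + 0.033/365)^365 − 1 = 3.355%
Cascade Savings: (1 + 0.024/52)^52 − 1 = 2.428%
The lowest effective annual rate is Cascade Savings at 2.428%.

Cascade Savings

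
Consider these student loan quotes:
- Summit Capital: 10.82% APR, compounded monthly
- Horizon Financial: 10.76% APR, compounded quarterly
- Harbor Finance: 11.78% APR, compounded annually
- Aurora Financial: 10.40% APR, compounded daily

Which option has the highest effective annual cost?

Harbor Finance

Summit Capital: (1 + 0.1082/12)^12 − 1 = 11.373%
Horizon Financial: (1 + 0.1076/4)^4 − 1 = 11.202%
Harbor Finance: compounded annually, EAR = 11.780%
Aurora Financial: (1 + 0.1040/365)^365 − 1 = 10.958%
The highest effective annual rate is Harbor Finance at 11.780%.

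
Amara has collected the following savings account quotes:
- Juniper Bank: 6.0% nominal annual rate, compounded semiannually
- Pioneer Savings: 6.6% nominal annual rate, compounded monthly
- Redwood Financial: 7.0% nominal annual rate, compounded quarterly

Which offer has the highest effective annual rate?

Redwood Financial

Juniper Bank: (1 + 0.060/2)^2 − 1 = 6.090%
Pioneer Savings: (1 + 0.066/12)^12 − 1 = 6.803%
Redwood Financial: (1 + 0.070/4)^4 − 1 = 7.186%
The highest effective annual rate is Redwood Financial at 7.186%.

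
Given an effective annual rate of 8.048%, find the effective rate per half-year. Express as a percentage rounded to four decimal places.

3.9461%

The per-half-year rate i satisfies (1 + i)^2 = 1 + 0.08048.
i = 1.08048^(1/2) − 1 = 0.0394614 = 3.9461%.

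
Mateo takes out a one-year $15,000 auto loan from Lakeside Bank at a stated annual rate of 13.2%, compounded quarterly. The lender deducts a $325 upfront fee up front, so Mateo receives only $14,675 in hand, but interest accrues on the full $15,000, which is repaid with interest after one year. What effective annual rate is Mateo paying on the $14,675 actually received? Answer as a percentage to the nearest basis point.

Amount owed after one year: 15,000 × (1 + 0.132/4)^4 = 15,000 × 1.138679 = $17,080.18.
Effective rate on net proceeds: 17,080.18 / 14,675 − 1 = 0.163897 = 16.39%.

16.39%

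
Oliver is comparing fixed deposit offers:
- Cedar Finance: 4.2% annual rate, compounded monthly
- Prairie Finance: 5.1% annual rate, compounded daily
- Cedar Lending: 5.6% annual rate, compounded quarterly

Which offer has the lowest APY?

Cedar Finance

Cedar Finance: (1 + 0.042/12)^12 − 1 = 4.282%
Prairie Finance: (1 + 0.051/365)^365 − 1 = 5.232%
Cedar Lending: (1 + 0.056/4)^4 − 1 = 5.719%
The lowest effective annual rate is Cedar Finance at 4.282%.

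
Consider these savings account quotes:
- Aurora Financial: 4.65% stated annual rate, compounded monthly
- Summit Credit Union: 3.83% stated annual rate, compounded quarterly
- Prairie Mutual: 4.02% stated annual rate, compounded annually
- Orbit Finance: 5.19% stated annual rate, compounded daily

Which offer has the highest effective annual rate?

Orbit Finance

Aurora Financial: (1 + 0.0465/12)^12 − 1 = 4.750%
Summit Credit Union: (1 + 0.0383/4)^4 − 1 = 3.885%
Prairie Mutual: compounded annually, EAR = 4.020%
Orbit Finance: (1 + 0.0519/365)^365 − 1 = 5.327%
The highest effective annual rate is Orbit Finance at 5.327%.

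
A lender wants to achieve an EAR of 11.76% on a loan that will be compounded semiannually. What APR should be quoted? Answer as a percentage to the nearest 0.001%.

(1 + r/2)^2 − 1 = 0.1176, so 1 + r/2 = 1.1176^(1/2).
r/2 = 0.057166, so r = 0.114332 = 11.433%.

11.433%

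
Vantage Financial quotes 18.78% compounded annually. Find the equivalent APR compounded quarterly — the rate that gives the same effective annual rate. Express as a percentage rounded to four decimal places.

Compounded annually, EAR = nominal = 0.187800.
Solve (1 + r/4)^4 = 1.187800: r/4 = 1.187800^(1/4) − 1 = 0.043965, so r = 0.175859 = 17.5859%.

17.5859%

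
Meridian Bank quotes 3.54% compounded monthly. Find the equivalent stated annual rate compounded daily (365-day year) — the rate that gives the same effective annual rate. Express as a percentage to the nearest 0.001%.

3.535%

EAR = (1 + 0.0354/12)^12 − 1 = 0.035980.
Solve (1 + r/365)^365 = 1.035980: r/365 = 1.035980^(1/365) − 1 = 0.000097, so r = 0.035350 = 3.535%.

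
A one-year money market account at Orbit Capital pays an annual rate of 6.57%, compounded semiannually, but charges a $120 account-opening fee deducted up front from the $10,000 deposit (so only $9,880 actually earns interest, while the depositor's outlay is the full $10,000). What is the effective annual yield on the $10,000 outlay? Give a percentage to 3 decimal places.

5.398%

Value after one year: 9,880 × (1 + 0.0657/2)^2 = 9,880 × 1.066779 = $10,539.78.
Effective yield on the $10,000 outlay: 10,539.78 / 10,000 − 1 = 0.053978 = 5.398%.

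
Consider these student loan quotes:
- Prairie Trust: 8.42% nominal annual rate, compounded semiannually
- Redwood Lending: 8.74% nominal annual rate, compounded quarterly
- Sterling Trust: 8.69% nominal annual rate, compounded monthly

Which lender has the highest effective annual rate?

Sterling Trust

Prairie Trust: (1 + 0.0842/2)^2 − 1 = 8.597%
Redwood Lending: (1 + 0.0874/4)^4 − 1 = 9.031%
Sterling Trust: (1 + 0.0869/12)^12 − 1 = 9.045%
The highest effective annual rate is Sterling Trust at 9.045%.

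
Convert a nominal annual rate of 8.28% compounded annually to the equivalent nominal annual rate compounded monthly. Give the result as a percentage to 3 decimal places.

7.981%

Compounded annually, EAR = nominal = 0.082800.
Solve (1 + r/12)^12 = 1.082800: r/12 = 1.082800^(1/12) − 1 = 0.006651, so r = 0.079815 = 7.981%.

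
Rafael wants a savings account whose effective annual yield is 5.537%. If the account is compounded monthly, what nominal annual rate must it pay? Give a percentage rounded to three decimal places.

5.401%

(1 + r/12)^12 − 1 = 0.05537, so 1 + r/12 = 1.05537^(1/12).
r/12 = 0.004501, so r = 0.054013 = 5.401%.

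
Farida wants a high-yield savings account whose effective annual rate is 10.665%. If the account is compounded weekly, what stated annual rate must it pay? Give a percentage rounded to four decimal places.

10.1436%

(1 + r/52)^52 − 1 = 0.10665, so 1 + r/52 = 1.10665^(1/52).
r/52 = 0.001951, so r = 0.101436 = 10.1436%.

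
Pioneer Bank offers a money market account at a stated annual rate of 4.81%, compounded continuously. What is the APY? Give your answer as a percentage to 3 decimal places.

With continuous compounding, EAR = e^0.0481 − 1.
e^0.0481 = 1.049276, so EAR = 0.049276 = 4.928%.

4.928%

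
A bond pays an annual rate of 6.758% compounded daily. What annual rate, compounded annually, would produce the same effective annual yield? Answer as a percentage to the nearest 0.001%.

EAR = (1 + 0.06758/365)^365 − 1 = 0.069909.
Compounded annually, the equivalent nominal rate is the EAR itself: 6.991%.

6.991%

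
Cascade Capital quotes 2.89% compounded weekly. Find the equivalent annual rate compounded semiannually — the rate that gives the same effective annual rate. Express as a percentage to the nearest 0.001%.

EAR = (1 + 0.0289/52)^52 − 1 = 0.029313.
Solve (1 + r/2)^2 = 1.029313: r/2 = 1.029313^(1/2) − 1 = 0.014551, so r = 0.029102 = 2.910%.

2.910%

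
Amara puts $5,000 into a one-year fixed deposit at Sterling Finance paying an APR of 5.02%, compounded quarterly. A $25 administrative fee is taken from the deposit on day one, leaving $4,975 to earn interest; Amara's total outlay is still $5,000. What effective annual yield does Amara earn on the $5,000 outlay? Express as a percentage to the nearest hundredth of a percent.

Value after one year: 4,975 × (1 + 0.0502/4)^4 = 4,975 × 1.051153 = $5,229.49.
Effective yield on the $5,000 outlay: 5,229.49 / 5,000 − 1 = 0.045897 = 4.59%.

4.59%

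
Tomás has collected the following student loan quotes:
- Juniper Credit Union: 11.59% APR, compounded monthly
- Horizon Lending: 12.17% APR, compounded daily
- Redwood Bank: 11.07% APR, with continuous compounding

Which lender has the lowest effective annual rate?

Redwood Bank

Juniper Credit Union: (1 + 0.1159/12)^12 − 1 = 12.226%
Horizon Lending: (1 + 0.1217/365)^365 − 1 = 12.939%
Redwood Bank: e^0.1107 − 1 = 11.706%
The lowest effective annual rate is Redwood Bank at 11.706%.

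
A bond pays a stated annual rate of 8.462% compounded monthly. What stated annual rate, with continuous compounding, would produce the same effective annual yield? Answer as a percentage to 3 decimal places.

8.432%

EAR = (1 + 0.08462/12)^12 − 1 = 0.087980.
Equivalent continuous rate: r = ln(1 + 0.087980) = 0.084323 = 8.432%.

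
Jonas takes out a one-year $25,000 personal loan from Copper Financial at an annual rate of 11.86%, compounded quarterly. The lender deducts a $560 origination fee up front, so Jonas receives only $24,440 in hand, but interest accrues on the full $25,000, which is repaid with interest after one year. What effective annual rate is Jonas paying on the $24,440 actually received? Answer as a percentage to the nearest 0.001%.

14.973%

Amount owed after one year: 25,000 × (1 + 0.1186/4)^4 = 25,000 × 1.123980 = $28,099.49.
Effective rate on net proceeds: 28,099.49 / 24,440 − 1 = 0.149734 = 14.973%.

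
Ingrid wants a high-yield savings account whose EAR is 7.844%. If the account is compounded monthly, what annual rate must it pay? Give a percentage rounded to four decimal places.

7.5754%

(1 + r/12)^12 − 1 = 0.07844, so 1 + r/12 = 1.07844^(1/12).
r/12 = 0.006313, so r = 0.075754 = 7.5754%.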